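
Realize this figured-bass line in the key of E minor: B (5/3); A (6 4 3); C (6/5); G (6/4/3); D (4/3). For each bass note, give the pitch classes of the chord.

B, D, F# | A, C, D, F# | C, E, G, A | G, B, C, E | D, F#, G, B

B (5/3): B, D, F#.
A (6/4/3): A, C, D, F#.
C (6/5/3): C, E, G, A.
G (6/4/3): G, B, C, E.
D (6/4/3): D, F#, G, B.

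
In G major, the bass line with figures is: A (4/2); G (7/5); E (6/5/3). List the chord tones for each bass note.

A (6/4/2): A, B, D, F#.
G (7/5/3): G, B, D, F#.
E (6/5/3): E, G, B, C.

A, B, D, F# | G, B, D, F# | E, G, B, C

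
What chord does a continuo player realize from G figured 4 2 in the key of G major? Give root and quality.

A minor seventh

The figures 4 2 indicate a seventh chord in third inversion.
In third inversion the root lies a second above the bass: a second above G in G major is A.
The chord tones are G, A, C, E, giving A minor seventh.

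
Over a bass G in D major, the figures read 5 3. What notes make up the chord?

G, B, D

A third above G in this key is B.
A fifth above G in this key is D.
Together with the bass G, this spells G major in root position.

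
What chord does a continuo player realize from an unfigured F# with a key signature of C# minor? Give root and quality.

F# minor

An unfigured bass indicates a triad in root position.
In root position the bass is the root, so the root is F#.
The chord tones are F#, A, C#, giving F# minor.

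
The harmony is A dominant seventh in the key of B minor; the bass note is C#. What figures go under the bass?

6/5

C# is the third of A dominant seventh, so the chord is in first inversion.
A seventh chord in first inversion is figured 6/5/3, conventionally abbreviated 6/5.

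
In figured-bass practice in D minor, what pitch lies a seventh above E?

Counting 6 letter steps above E lands on D; in D minor, that letter is D.

D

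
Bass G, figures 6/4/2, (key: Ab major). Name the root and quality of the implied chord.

The figures 6/4/2 indicate a seventh chord in third inversion.
In third inversion the root lies a second above the bass: a second above G in Ab major is Ab.
The chord tones are G, Ab, C, Eb, giving Ab major seventh.

Ab major seventh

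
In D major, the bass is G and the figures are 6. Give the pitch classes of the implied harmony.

The written figures 6 are shorthand for 6/3: the 3 is implied.
A third above G in this key is B.
A sixth above G in this key is E.
Together with the bass G, this spells E minor in first inversion.

G, B, E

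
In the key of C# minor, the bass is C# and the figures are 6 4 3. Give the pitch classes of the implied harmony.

C#, E, F#, A

A third above C# in this key is E.
A fourth above C# in this key is F#.
A sixth above C# in this key is A.
Together with the bass C#, this spells F# minor seventh in second inversion.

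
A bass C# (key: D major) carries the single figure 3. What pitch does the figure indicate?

E

Counting 2 letter steps above C# lands on E; in D major, that letter is E.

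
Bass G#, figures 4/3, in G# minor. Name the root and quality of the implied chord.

C# minor seventh

The figures 4/3 indicate a seventh chord in second inversion.
In second inversion the root lies a fourth above the bass: a fourth above G# in G# minor is C#.
The chord tones are G#, B, C#, E, giving C# minor seventh.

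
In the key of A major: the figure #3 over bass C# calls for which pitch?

Counting 2 letter steps above C# lands on E; in A major, that letter is E.
The #3 figure raises it a semitone, giving E#.

E#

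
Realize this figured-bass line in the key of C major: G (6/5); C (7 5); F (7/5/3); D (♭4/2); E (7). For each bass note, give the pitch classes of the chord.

G (6/5/3): G, B, D, E.
C (7/5/3): C, E, G, B.
F (7/5/3): F, A, C, E.
D (6/b4/2): D, E, Gb, B.
E (7/5/3): E, G, B, D.

G, B, D, E | C, E, G, B | F, A, C, E | D, E, Gb, B | E, G, B, D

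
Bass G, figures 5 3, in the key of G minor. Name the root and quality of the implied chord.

The figures 5 3 indicate a triad in root position.
In root position the bass is the root, so the root is G.
The chord tones are G, Bb, D, giving G minor.

G minor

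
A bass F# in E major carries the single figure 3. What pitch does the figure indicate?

A

Counting 2 letter steps above F# lands on A; in E major, that letter is A.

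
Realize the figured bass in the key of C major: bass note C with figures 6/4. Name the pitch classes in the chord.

C, F, A

A fourth above C in this key is F.
A sixth above C in this key is A.
Together with the bass C, this spells F major in second inversion.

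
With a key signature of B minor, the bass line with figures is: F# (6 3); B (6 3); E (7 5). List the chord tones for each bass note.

F# (6/3): F#, A, D.
B (6/3): B, D, G.
E (7/5/3): E, G, B, D.

F#, A, D | B, D, G | E, G, B, D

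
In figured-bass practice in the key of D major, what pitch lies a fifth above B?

Counting 4 letter steps above B lands on F; in D major, that letter is F#.

F#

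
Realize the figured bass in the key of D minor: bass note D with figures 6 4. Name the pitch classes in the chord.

D, G, Bb

A fourth above D in this key is G.
A sixth above D in this key is Bb.
Together with the bass D, this spells G minor in second inversion.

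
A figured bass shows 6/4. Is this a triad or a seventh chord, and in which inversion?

Intervals of 6/4 above the bass form a triad; the bass is the fifth, so this is second inversion.

triad, second inversion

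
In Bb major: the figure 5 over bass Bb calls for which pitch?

F

Counting 4 letter steps above Bb lands on F; in Bb major, that letter is F.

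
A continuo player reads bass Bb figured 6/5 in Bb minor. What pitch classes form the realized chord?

Bb, Db, F, Gb

The written figures 6/5 are shorthand for 6/5/3: the 3 is implied.
A third above Bb in this key is Db.
A fifth above Bb in this key is F.
A sixth above Bb in this key is Gb.
Together with the bass Bb, this spells Gb major seventh in first inversion.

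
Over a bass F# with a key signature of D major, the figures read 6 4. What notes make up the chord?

F#, B, D

A fourth above F# in this key is B.
A sixth above F# in this key is D.
Together with the bass F#, this spells B minor in second inversion.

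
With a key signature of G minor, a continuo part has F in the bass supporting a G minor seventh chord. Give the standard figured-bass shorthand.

4/2

F is the seventh of G minor seventh, so the chord is in third inversion.
A seventh chord in third inversion is figured 6/4/2, conventionally abbreviated 4/2.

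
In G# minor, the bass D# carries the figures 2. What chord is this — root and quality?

E major seventh

The figures 2 indicate a seventh chord in third inversion.
In third inversion the root lies a second above the bass: a second above D# in G# minor is E.
The chord tones are D#, E, G#, B, giving E major seventh.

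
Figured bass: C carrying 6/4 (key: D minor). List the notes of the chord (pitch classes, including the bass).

A fourth above C in this key is F.
A sixth above C in this key is A.
Together with the bass C, this spells F major in second inversion.

C, F, A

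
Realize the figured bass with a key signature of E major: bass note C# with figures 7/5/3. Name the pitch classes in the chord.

C#, E, G#, B

A third above C# in this key is E.
A fifth above C# in this key is G#.
A seventh above C# in this key is B.
Together with the bass C#, this spells C# minor seventh in root position.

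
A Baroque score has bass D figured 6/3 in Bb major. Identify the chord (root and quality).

Bb major

The figures 6/3 indicate a triad in first inversion.
In first inversion the root lies a sixth above the bass: a sixth above D in Bb major is Bb.
The chord tones are D, F, Bb, giving Bb major.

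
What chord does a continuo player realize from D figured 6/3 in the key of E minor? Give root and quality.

The figures 6/3 indicate a triad in first inversion.
In first inversion the root lies a sixth above the bass: a sixth above D in E minor is B.
The chord tones are D, F#, B, giving B minor.

B minor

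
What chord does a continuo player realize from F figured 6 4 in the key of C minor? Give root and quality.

Bb major

The figures 6 4 indicate a triad in second inversion.
In second inversion the root lies a fourth above the bass: a fourth above F in C minor is Bb.
The chord tones are F, Bb, D, giving Bb major.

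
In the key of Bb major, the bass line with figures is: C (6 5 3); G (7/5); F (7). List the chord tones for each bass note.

C (6/5/3): C, Eb, G, A.
G (7/5/3): G, Bb, D, F.
F (7/5/3): F, A, C, Eb.

C, Eb, G, A | G, Bb, D, F | F, A, C, Eb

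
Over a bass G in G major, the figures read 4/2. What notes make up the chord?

The written figures 4/2 are shorthand for 6/4/2: the 6 is implied.
A second above G in this key is A.
A fourth above G in this key is C.
A sixth above G in this key is E.
Together with the bass G, this spells A minor seventh in third inversion.

G, A, C, E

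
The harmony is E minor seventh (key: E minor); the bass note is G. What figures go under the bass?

G is the third of E minor seventh, so the chord is in first inversion.
A seventh chord in first inversion is figured 6/5/3, conventionally abbreviated 6/5.

6/5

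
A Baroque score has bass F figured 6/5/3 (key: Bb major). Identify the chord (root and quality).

D minor seventh

The figures 6/5/3 indicate a seventh chord in first inversion.
In first inversion the root lies a sixth above the bass: a sixth above F in Bb major is D.
The chord tones are F, A, C, D, giving D minor seventh.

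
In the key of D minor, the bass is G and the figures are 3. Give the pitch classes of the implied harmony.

The written figures 3 are shorthand for 5/3: the 5 is implied.
A third above G in this key is Bb.
A fifth above G in this key is D.
Together with the bass G, this spells G minor in root position.

G, Bb, D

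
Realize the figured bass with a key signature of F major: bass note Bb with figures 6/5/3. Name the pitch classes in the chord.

Bb, D, F, G

A third above Bb in this key is D.
A fifth above Bb in this key is F.
A sixth above Bb in this key is G.
Together with the bass Bb, this spells G minor seventh in first inversion.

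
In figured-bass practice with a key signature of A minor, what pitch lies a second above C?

Counting 1 letter step above C lands on D; in A minor, that letter is D.

D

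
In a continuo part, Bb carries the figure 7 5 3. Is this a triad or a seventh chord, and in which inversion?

seventh chord, root position

Intervals of 7/5/3 above the bass form a seventh chord; the bass is the root, so this is root position.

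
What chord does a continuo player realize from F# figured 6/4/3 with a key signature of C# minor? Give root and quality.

The figures 6/4/3 indicate a seventh chord in second inversion.
In second inversion the root lies a fourth above the bass: a fourth above F# in C# minor is B.
The chord tones are F#, A, B, D#, giving B dominant seventh.

B dominant seventh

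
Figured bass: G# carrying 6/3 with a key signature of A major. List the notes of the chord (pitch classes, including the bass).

G#, B, E

A third above G# in this key is B.
A sixth above G# in this key is E.
Together with the bass G#, this spells E major in first inversion.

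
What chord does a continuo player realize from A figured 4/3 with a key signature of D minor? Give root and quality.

The figures 4/3 indicate a seventh chord in second inversion.
In second inversion the root lies a fourth above the bass: a fourth above A in D minor is D.
The chord tones are A, C, D, F, giving D minor seventh.

D minor seventh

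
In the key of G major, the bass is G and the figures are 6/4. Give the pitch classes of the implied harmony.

G, C, E

A fourth above G in this key is C.
A sixth above G in this key is E.
Together with the bass G, this spells C major in second inversion.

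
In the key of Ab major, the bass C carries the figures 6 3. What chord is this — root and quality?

Ab major

The figures 6 3 indicate a triad in first inversion.
In first inversion the root lies a sixth above the bass: a sixth above C in Ab major is Ab.
The chord tones are C, Eb, Ab, giving Ab major.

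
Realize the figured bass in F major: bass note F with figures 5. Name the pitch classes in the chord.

F, A, C

The written figures 5 are shorthand for 5/3: the 3 is implied.
A third above F in this key is A.
A fifth above F in this key is C.
Together with the bass F, this spells F major in root position.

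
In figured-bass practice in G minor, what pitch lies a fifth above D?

Counting 4 letter steps above D lands on A; in G minor, that letter is A.

A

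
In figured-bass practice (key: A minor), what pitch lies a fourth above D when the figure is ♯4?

G#

Counting 3 letter steps above D lands on G; in A minor, that letter is G.
The #4 figure raises it a semitone, giving G#.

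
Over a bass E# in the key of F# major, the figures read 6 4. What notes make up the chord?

A fourth above E# in this key is A#.
A sixth above E# in this key is C#.
Together with the bass E#, this spells A# minor in second inversion.

E#, A#, C#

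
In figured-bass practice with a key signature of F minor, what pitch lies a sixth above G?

Counting 5 letter steps above G lands on E; in F minor, that letter is Eb.

Eb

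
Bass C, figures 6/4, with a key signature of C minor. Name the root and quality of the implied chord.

The figures 6/4 indicate a triad in second inversion.
In second inversion the root lies a fourth above the bass: a fourth above C in C minor is F.
The chord tones are C, F, Ab, giving F minor.

F minor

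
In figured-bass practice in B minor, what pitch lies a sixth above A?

F#

Counting 5 letter steps above A lands on F; in B minor, that letter is F#.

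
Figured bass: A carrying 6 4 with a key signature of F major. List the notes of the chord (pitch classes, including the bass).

A fourth above A in this key is D.
A sixth above A in this key is F.
Together with the bass A, this spells D minor in second inversion.

A, D, F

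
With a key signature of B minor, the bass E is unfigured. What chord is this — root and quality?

An unfigured bass indicates a triad in root position.
In root position the bass is the root, so the root is E.
The chord tones are E, G, B, giving E minor.

E minor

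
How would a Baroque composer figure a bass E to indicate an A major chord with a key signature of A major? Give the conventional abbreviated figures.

6/4

E is the fifth of A major, so the chord is in second inversion.
A triad in second inversion is figured 6/4, conventionally abbreviated 6/4.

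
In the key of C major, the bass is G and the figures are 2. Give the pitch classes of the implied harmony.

G, A, C, E

The written figures 2 are shorthand for 6/4/2: the 6/4 are implied.
A second above G in this key is A.
A fourth above G in this key is C.
A sixth above G in this key is E.
Together with the bass G, this spells A minor seventh in third inversion.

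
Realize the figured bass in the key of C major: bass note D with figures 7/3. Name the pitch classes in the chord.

The written figures 7/3 are shorthand for 7/5/3: the 5 is implied.
A third above D in this key is F.
A fifth above D in this key is A.
A seventh above D in this key is C.
Together with the bass D, this spells D minor seventh in root position.

D, F, A, C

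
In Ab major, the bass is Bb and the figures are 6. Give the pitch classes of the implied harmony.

Bb, Db, G

The written figures 6 are shorthand for 6/3: the 3 is implied.
A third above Bb in this key is Db.
A sixth above Bb in this key is G.
Together with the bass Bb, this spells G diminished in first inversion.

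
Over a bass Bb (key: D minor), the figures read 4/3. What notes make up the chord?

The written figures 4/3 are shorthand for 6/4/3: the 6 is implied.
A third above Bb in this key is D.
A fourth above Bb in this key is E.
A sixth above Bb in this key is G.
Together with the bass Bb, this spells E half-diminished seventh in second inversion.

Bb, D, E, G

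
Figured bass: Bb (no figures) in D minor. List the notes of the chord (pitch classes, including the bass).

An unfigured bass implies 5/3.
A third above Bb in this key is D.
A fifth above Bb in this key is F.
Together with the bass Bb, this spells Bb major in root position.

Bb, D, F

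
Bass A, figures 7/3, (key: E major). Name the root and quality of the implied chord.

The figures 7/3 indicate a seventh chord in root position.
In root position the bass is the root, so the root is A.
The chord tones are A, C#, E, G#, giving A major seventh.

A major seventh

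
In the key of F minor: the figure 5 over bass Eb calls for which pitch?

Bb

Counting 4 letter steps above Eb lands on B; in F minor, that letter is Bb.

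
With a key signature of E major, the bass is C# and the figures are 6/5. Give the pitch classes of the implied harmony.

C#, E, G#, A

The written figures 6/5 are shorthand for 6/5/3: the 3 is implied.
A third above C# in this key is E.
A fifth above C# in this key is G#.
A sixth above C# in this key is A.
Together with the bass C#, this spells A major seventh in first inversion.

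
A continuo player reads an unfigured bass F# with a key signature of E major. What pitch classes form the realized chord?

An unfigured bass implies 5/3.
A third above F# in this key is A.
A fifth above F# in this key is C#.
Together with the bass F#, this spells F# minor in root position.

F#, A, C#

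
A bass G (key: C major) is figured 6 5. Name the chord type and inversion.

6 5 is shorthand for 6/5/3.
Intervals of 6/5/3 above the bass form a seventh chord; the bass is the third, so this is first inversion.

seventh chord, first inversion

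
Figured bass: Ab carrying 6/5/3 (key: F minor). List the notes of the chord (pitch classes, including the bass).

A third above Ab in this key is C.
A fifth above Ab in this key is Eb.
A sixth above Ab in this key is F.
Together with the bass Ab, this spells F minor seventh in first inversion.

Ab, C, Eb, F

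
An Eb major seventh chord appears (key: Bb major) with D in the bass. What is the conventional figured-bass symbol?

4/2

D is the seventh of Eb major seventh, so the chord is in third inversion.
A seventh chord in third inversion is figured 6/4/2, conventionally abbreviated 4/2.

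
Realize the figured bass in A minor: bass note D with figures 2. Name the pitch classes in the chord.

The written figures 2 are shorthand for 6/4/2: the 6/4 are implied.
A second above D in this key is E.
A fourth above D in this key is G.
A sixth above D in this key is B.
Together with the bass D, this spells E minor seventh in third inversion.

D, E, G, B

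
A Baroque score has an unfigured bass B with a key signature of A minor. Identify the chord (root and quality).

B diminished

An unfigured bass indicates a triad in root position.
In root position the bass is the root, so the root is B.
The chord tones are B, D, F, giving B diminished.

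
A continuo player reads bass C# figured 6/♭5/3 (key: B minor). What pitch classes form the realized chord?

C#, E, Gb, A

A third above C# in this key is E.
A fifth above C# in this key is G, lowered to Gb by the flat.
A sixth above C# in this key is A.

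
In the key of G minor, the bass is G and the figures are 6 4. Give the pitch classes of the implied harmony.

A fourth above G in this key is C.
A sixth above G in this key is Eb.
Together with the bass G, this spells C minor in second inversion.

G, C, Eb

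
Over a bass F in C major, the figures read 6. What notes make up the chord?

F, A, D

The written figures 6 are shorthand for 6/3: the 3 is implied.
A third above F in this key is A.
A sixth above F in this key is D.
Together with the bass F, this spells D minor in first inversion.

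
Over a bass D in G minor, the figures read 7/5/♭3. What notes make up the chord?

A third above D in this key is F, lowered to Fb by the flat.
A fifth above D in this key is A.
A seventh above D in this key is C.

D, Fb, A, C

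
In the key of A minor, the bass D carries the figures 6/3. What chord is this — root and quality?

B diminished

The figures 6/3 indicate a triad in first inversion.
In first inversion the root lies a sixth above the bass: a sixth above D in A minor is B.
The chord tones are D, F, B, giving B diminished.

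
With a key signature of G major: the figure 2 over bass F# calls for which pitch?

G

Counting 1 letter step above F# lands on G; in G major, that letter is G.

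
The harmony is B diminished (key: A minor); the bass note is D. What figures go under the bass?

D is the third of B diminished, so the chord is in first inversion.
A triad in first inversion is figured 6/3, conventionally abbreviated 6.

6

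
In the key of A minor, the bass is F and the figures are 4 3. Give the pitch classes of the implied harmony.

F, A, B, D

The written figures 4 3 are shorthand for 6/4/3: the 6 is implied.
A third above F in this key is A.
A fourth above F in this key is B.
A sixth above F in this key is D.
Together with the bass F, this spells B half-diminished seventh in second inversion.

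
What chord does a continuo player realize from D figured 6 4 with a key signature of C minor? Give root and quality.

The figures 6 4 indicate a triad in second inversion.
In second inversion the root lies a fourth above the bass: a fourth above D in C minor is G.
The chord tones are D, G, Bb, giving G minor.

G minor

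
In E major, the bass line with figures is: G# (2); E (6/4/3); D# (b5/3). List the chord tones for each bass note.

G# (6/4/2): G#, A, C#, E.
E (6/4/3): E, G#, A, C#.
D# (b5/3): D#, F#, Ab.

G#, A, C#, E | E, G#, A, C# | D#, F#, Ab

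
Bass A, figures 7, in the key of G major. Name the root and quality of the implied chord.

The figures 7 indicate a seventh chord in root position.
In root position the bass is the root, so the root is A.
The chord tones are A, C, E, G, giving A minor seventh.

A minor seventh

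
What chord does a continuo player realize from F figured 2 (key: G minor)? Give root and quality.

The figures 2 indicate a seventh chord in third inversion.
In third inversion the root lies a second above the bass: a second above F in G minor is G.
The chord tones are F, G, Bb, D, giving G minor seventh.

G minor seventh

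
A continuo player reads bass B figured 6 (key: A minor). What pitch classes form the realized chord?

The written figures 6 are shorthand for 6/3: the 3 is implied.
A third above B in this key is D.
A sixth above B in this key is G.
Together with the bass B, this spells G major in first inversion.

B, D, G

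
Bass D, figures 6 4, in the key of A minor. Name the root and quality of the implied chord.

G major

The figures 6 4 indicate a triad in second inversion.
In second inversion the root lies a fourth above the bass: a fourth above D in A minor is G.
The chord tones are D, G, B, giving G major.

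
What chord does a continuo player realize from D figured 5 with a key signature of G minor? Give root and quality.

D minor

The figures 5 indicate a triad in root position.
In root position the bass is the root, so the root is D.
The chord tones are D, F, A, giving D minor.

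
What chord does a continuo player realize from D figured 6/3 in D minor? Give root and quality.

Bb major

The figures 6/3 indicate a triad in first inversion.
In first inversion the root lies a sixth above the bass: a sixth above D in D minor is Bb.
The chord tones are D, F, Bb, giving Bb major.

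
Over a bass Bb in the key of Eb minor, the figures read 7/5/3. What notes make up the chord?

Bb, Db, F, Ab

A third above Bb in this key is Db.
A fifth above Bb in this key is F.
A seventh above Bb in this key is Ab.
Together with the bass Bb, this spells Bb minor seventh in root position.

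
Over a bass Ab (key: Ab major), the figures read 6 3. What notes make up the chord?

Ab, C, F

A third above Ab in this key is C.
A sixth above Ab in this key is F.
Together with the bass Ab, this spells F minor in first inversion.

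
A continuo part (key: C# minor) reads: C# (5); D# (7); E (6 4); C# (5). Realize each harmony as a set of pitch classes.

C#, E, G# | D#, F#, A, C# | E, A, C# | C#, E, G#

C# (5/3): C#, E, G#.
D# (7/5/3): D#, F#, A, C#.
E (6/4): E, A, C#.
C# (5/3): C#, E, G#.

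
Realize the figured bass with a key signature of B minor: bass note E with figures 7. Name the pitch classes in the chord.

The written figures 7 are shorthand for 7/5/3: the 5/3 are implied.
A third above E in this key is G.
A fifth above E in this key is B.
A seventh above E in this key is D.
Together with the bass E, this spells E minor seventh in root position.

E, G, B, D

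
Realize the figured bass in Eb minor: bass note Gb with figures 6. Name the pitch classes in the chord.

The written figures 6 are shorthand for 6/3: the 3 is implied.
A third above Gb in this key is Bb.
A sixth above Gb in this key is Eb.
Together with the bass Gb, this spells Eb minor in first inversion.

Gb, Bb, Eb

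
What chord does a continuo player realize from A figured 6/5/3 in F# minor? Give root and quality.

F# minor seventh

The figures 6/5/3 indicate a seventh chord in first inversion.
In first inversion the root lies a sixth above the bass: a sixth above A in F# minor is F#.
The chord tones are A, C#, E, F#, giving F# minor seventh.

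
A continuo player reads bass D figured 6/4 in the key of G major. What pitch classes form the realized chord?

A fourth above D in this key is G.
A sixth above D in this key is B.
Together with the bass D, this spells G major in second inversion.

D, G, B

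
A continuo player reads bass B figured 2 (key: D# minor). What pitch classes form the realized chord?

The written figures 2 are shorthand for 6/4/2: the 6/4 are implied.
A second above B in this key is C#.
A fourth above B in this key is E#.
A sixth above B in this key is G#.
Together with the bass B, this spells C# dominant seventh in third inversion.

B, C#, E#, G#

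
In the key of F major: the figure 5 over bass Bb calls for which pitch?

Counting 4 letter steps above Bb lands on F; in F major, that letter is F.

F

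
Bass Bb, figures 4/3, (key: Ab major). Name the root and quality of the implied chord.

The figures 4/3 indicate a seventh chord in second inversion.
In second inversion the root lies a fourth above the bass: a fourth above Bb in Ab major is Eb.
The chord tones are Bb, Db, Eb, G, giving Eb dominant seventh.

Eb dominant seventh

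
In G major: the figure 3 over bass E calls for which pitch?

Counting 2 letter steps above E lands on G; in G major, that letter is G.

G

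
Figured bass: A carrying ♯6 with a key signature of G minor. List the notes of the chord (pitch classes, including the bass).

A, C, F#

The written figures ♯6 are shorthand for 6/3: the 3 is implied.
A third above A in this key is C.
A sixth above A in this key is F, raised to F# by the sharp.
Together with the bass A, this spells F# diminished in first inversion.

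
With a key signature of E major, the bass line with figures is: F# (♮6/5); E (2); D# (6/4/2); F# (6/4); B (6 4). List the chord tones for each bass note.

F# (♮6/5/3): F#, A, C#, D.
E (6/4/2): E, F#, A, C#.
D# (6/4/2): D#, E, G#, B.
F# (6/4): F#, B, D#.
B (6/4): B, E, G#.

F#, A, C#, D | E, F#, A, C# | D#, E, G#, B | F#, B, D# | B, E, G#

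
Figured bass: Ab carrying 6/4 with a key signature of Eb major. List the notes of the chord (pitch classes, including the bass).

A fourth above Ab in this key is D.
A sixth above Ab in this key is F.
Together with the bass Ab, this spells D diminished in second inversion.

Ab, D, F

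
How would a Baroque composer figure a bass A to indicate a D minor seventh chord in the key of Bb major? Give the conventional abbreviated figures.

4/3

A is the fifth of D minor seventh, so the chord is in second inversion.
A seventh chord in second inversion is figured 6/4/3, conventionally abbreviated 4/3.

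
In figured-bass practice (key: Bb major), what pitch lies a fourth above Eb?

Counting 3 letter steps above Eb lands on A; in Bb major, that letter is A.

A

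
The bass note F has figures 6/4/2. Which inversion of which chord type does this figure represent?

Intervals of 6/4/2 above the bass form a seventh chord; the bass is the seventh, so this is third inversion.

seventh chord, third inversion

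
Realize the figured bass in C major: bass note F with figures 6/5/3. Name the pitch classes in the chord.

F, A, C, D

A third above F in this key is A.
A fifth above F in this key is C.
A sixth above F in this key is D.
Together with the bass F, this spells D minor seventh in first inversion.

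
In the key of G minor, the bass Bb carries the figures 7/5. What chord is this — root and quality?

The figures 7/5 indicate a seventh chord in root position.
In root position the bass is the root, so the root is Bb.
The chord tones are Bb, D, F, A, giving Bb major seventh.

Bb major seventh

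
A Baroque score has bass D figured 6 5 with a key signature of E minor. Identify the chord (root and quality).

The figures 6 5 indicate a seventh chord in first inversion.
In first inversion the root lies a sixth above the bass: a sixth above D in E minor is B.
The chord tones are D, F#, A, B, giving B minor seventh.

B minor seventh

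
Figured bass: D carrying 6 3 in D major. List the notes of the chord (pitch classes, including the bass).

D, F#, B

A third above D in this key is F#.
A sixth above D in this key is B.
Together with the bass D, this spells B minor in first inversion.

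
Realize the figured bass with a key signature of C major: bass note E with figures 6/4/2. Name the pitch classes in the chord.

E, F, A, C

A second above E in this key is F.
A fourth above E in this key is A.
A sixth above E in this key is C.
Together with the bass E, this spells F major seventh in third inversion.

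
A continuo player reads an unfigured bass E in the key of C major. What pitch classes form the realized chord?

E, G, B

An unfigured bass implies 5/3.
A third above E in this key is G.
A fifth above E in this key is B.
Together with the bass E, this spells E minor in root position.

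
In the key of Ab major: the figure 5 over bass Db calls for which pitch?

Counting 4 letter steps above Db lands on A; in Ab major, that letter is Ab.

Ab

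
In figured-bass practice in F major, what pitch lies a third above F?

Counting 2 letter steps above F lands on A; in F major, that letter is A.

A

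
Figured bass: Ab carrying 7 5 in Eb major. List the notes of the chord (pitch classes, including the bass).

Ab, C, Eb, G

The written figures 7 5 are shorthand for 7/5/3: the 3 is implied.
A third above Ab in this key is C.
A fifth above Ab in this key is Eb.
A seventh above Ab in this key is G.
Together with the bass Ab, this spells Ab major seventh in root position.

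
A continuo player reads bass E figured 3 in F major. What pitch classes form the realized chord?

E, G, Bb

The written figures 3 are shorthand for 5/3: the 5 is implied.
A third above E in this key is G.
A fifth above E in this key is Bb.
Together with the bass E, this spells E diminished in root position.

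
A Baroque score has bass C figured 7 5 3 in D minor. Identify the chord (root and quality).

C dominant seventh

The figures 7 5 3 indicate a seventh chord in root position.
In root position the bass is the root, so the root is C.
The chord tones are C, E, G, Bb, giving C dominant seventh.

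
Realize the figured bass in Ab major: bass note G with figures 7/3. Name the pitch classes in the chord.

G, Bb, Db, F

The written figures 7/3 are shorthand for 7/5/3: the 5 is implied.
A third above G in this key is Bb.
A fifth above G in this key is Db.
A seventh above G in this key is F.
Together with the bass G, this spells G half-diminished seventh in root position.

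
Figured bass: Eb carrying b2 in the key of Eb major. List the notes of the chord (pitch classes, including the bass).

The written figures b2 are shorthand for 6/4/2: the 6/4 are implied.
A second above Eb in this key is F, lowered to Fb by the flat.
A fourth above Eb in this key is Ab.
A sixth above Eb in this key is C.
Together with the bass Eb, this spells Fb augmented major seventh in third inversion.

Eb, Fb, Ab, C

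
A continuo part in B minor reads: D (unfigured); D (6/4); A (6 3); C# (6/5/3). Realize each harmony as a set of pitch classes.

D, F#, A | D, G, B | A, C#, F# | C#, E, G, A

D (5/3): D, F#, A.
D (6/4): D, G, B.
A (6/3): A, C#, F#.
C# (6/5/3): C#, E, G, A.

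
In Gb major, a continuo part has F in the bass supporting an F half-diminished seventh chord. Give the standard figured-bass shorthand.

7

F is the root of F half-diminished seventh, so the chord is in root position.
A seventh chord in root position is figured 7/5/3, conventionally abbreviated 7.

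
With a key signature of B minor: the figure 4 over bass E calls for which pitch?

Counting 3 letter steps above E lands on A; in B minor, that letter is A.

A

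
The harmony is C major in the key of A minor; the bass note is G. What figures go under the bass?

G is the fifth of C major, so the chord is in second inversion.
A triad in second inversion is figured 6/4, conventionally abbreviated 6/4.

6/4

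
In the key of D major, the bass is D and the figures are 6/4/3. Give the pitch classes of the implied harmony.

D, F#, G, B

A third above D in this key is F#.
A fourth above D in this key is G.
A sixth above D in this key is B.
Together with the bass D, this spells G major seventh in second inversion.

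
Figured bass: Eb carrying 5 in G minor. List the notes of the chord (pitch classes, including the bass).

Eb, G, Bb

The written figures 5 are shorthand for 5/3: the 3 is implied.
A third above Eb in this key is G.
A fifth above Eb in this key is Bb.
Together with the bass Eb, this spells Eb major in root position.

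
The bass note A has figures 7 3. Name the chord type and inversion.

seventh chord, root position

7 3 is shorthand for 7/5/3.
Intervals of 7/5/3 above the bass form a seventh chord; the bass is the root, so this is root position.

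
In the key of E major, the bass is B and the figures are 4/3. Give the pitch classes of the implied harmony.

The written figures 4/3 are shorthand for 6/4/3: the 6 is implied.
A third above B in this key is D#.
A fourth above B in this key is E.
A sixth above B in this key is G#.
Together with the bass B, this spells E major seventh in second inversion.

B, D#, E, G#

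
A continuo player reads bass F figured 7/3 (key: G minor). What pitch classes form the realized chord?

F, A, C, Eb

The written figures 7/3 are shorthand for 7/5/3: the 5 is implied.
A third above F in this key is A.
A fifth above F in this key is C.
A seventh above F in this key is Eb.
Together with the bass F, this spells F dominant seventh in root position.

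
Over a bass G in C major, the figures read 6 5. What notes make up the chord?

G, B, D, E

The written figures 6 5 are shorthand for 6/5/3: the 3 is implied.
A third above G in this key is B.
A fifth above G in this key is D.
A sixth above G in this key is E.
Together with the bass G, this spells E minor seventh in first inversion.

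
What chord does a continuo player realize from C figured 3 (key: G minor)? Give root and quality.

C minor

The figures 3 indicate a triad in root position.
In root position the bass is the root, so the root is C.
The chord tones are C, Eb, G, giving C minor.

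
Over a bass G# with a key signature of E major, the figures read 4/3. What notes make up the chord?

G#, B, C#, E

The written figures 4/3 are shorthand for 6/4/3: the 6 is implied.
A third above G# in this key is B.
A fourth above G# in this key is C#.
A sixth above G# in this key is E.
Together with the bass G#, this spells C# minor seventh in second inversion.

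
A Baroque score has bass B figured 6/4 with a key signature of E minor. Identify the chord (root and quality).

E minor

The figures 6/4 indicate a triad in second inversion.
In second inversion the root lies a fourth above the bass: a fourth above B in E minor is E.
The chord tones are B, E, G, giving E minor.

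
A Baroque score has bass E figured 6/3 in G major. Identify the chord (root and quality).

C major

The figures 6/3 indicate a triad in first inversion.
In first inversion the root lies a sixth above the bass: a sixth above E in G major is C.
The chord tones are E, G, C, giving C major.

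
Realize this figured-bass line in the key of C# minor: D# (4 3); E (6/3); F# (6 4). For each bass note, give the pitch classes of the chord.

D# (6/4/3): D#, F#, G#, B.
E (6/3): E, G#, C#.
F# (6/4): F#, B, D#.

D#, F#, G#, B | E, G#, C# | F#, B, D#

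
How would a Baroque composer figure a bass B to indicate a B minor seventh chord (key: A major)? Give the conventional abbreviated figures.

B is the root of B minor seventh, so the chord is in root position.
A seventh chord in root position is figured 7/5/3, conventionally abbreviated 7.

7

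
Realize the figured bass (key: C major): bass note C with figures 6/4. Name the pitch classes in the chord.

A fourth above C in this key is F.
A sixth above C in this key is A.
Together with the bass C, this spells F major in second inversion.

C, F, A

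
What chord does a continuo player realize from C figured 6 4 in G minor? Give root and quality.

The figures 6 4 indicate a triad in second inversion.
In second inversion the root lies a fourth above the bass: a fourth above C in G minor is F.
The chord tones are C, F, A, giving F major.

F major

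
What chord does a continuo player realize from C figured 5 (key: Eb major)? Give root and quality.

C minor

The figures 5 indicate a triad in root position.
In root position the bass is the root, so the root is C.
The chord tones are C, Eb, G, giving C minor.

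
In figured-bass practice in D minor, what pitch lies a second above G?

Counting 1 letter step above G lands on A; in D minor, that letter is A.

A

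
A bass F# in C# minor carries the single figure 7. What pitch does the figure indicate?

Counting 6 letter steps above F# lands on E; in C# minor, that letter is E.

E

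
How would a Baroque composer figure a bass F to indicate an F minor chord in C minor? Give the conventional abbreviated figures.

F is the root of F minor, so the chord is in root position.
A triad in root position is figured 5/3, conventionally abbreviated (no figures — root-position triad).

no figures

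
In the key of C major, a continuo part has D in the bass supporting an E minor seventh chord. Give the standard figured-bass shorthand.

D is the seventh of E minor seventh, so the chord is in third inversion.
A seventh chord in third inversion is figured 6/4/2, conventionally abbreviated 4/2.

4/2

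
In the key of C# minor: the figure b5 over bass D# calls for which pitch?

Ab

Counting 4 letter steps above D# lands on A; in C# minor, that letter is A.
The b5 figure lowers it a semitone, giving Ab.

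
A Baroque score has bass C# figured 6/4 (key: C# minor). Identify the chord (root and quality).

The figures 6/4 indicate a triad in second inversion.
In second inversion the root lies a fourth above the bass: a fourth above C# in C# minor is F#.
The chord tones are C#, F#, A, giving F# minor.

F# minor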